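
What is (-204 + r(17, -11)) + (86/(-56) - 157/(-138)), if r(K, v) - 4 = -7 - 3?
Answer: -406489/1932 ≈ -210.40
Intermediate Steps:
r(K, v) = -6 (r(K, v) = 4 + (-7 - 3) = 4 - 10 = -6)
(-204 + r(17, -11)) + (86/(-56) - 157/(-138)) = (-204 - 6) + (86/(-56) - 157/(-138)) = -210 + (86*(-1/56) - 157*(-1/138)) = -210 + (-43/28 + 157/138) = -210 - 769/1932 = -406489/1932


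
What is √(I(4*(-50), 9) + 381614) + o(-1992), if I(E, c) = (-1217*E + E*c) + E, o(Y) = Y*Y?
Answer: 3968064 + √623014 ≈ 3.9689e+6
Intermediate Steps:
o(Y) = Y²
I(E, c) = -1216*E + E*c
√(I(4*(-50), 9) + 381614) + o(-1992) = √((4*(-50))*(-1216 + 9) + 381614) + (-1992)² = √(-200*(-1207) + 381614) + 3968064 = √(241400 + 381614) + 3968064 = √623014 + 3968064 = 3968064 + √623014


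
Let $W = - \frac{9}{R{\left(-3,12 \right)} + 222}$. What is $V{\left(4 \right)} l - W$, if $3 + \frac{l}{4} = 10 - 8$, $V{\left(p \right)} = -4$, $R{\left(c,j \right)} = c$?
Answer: $\frac{1171}{73} \approx 16.041$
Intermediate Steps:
$l = -4$ ($l = -12 + 4 \left(10 - 8\right) = -12 + 4 \cdot 2 = -12 + 8 = -4$)
$W = - \frac{3}{73}$ ($W = - \frac{9}{-3 + 222} = - \frac{9}{219} = \left(-9\right) \frac{1}{219} = - \frac{3}{73} \approx -0.041096$)
$V{\left(4 \right)} l - W = \left(-4\right) \left(-4\right) - - \frac{3}{73} = 16 + \frac{3}{73} = \frac{1171}{73}$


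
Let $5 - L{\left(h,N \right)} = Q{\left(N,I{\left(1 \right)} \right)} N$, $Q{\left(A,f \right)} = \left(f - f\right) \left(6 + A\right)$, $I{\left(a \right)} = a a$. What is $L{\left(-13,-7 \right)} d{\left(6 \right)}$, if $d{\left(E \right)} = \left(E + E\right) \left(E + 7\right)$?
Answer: $780$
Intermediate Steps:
$d{\left(E \right)} = 2 E \left(7 + E\right)$
$I{\left(a \right)} = a^{2}$
$Q{\left(A,f \right)} = 0$ ($Q{\left(A,f \right)} = 0 \left(6 + A\right) = 0$)
$L{\left(h,N \right)} = 5$ ($L{\left(h,N \right)} = 5 - 0 N = 5 - 0 = 5 + 0 = 5$)
$L{\left(-13,-7 \right)} d{\left(6 \right)} = 5 \cdot 2 \cdot 6 \left(7 + 6\right) = 5 \cdot 2 \cdot 6 \cdot 13 = 5 \cdot 156 = 780$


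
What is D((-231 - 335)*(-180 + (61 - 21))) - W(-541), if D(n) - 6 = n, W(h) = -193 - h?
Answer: 78898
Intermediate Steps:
D(n) = 6 + n
D((-231 - 335)*(-180 + (61 - 21))) - W(-541) = (6 + (-231 - 335)*(-180 + (61 - 21))) - (-193 - 1*(-541)) = (6 - 566*(-180 + 40)) - (-193 + 541) = (6 - 566*(-140)) - 1*348 = (6 + 79240) - 348 = 79246 - 348 = 78898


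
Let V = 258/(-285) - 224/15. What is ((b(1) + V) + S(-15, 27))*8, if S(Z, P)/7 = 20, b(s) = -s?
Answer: 280808/285 ≈ 985.29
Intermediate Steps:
S(Z, P) = 140 (S(Z, P) = 7*20 = 140)
V = -4514/285 (V = 258*(-1/285) - 224*1/15 = -86/95 - 224/15 = -4514/285 ≈ -15.839)
((b(1) + V) + S(-15, 27))*8 = ((-1*1 - 4514/285) + 140)*8 = ((-1 - 4514/285) + 140)*8 = (-4799/285 + 140)*8 = (35101/285)*8 = 280808/285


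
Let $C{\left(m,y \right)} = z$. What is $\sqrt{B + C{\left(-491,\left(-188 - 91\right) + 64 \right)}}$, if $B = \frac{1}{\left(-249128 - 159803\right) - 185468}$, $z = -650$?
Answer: $\frac{i \sqrt{229651611875049}}{594399} \approx 25.495 i$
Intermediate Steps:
$C{\left(m,y \right)} = -650$
$B = - \frac{1}{594399}$ ($B = \frac{1}{\left(-249128 - 159803\right) - 185468} = \frac{1}{-408931 - 185468} = \frac{1}{-594399} = - \frac{1}{594399} \approx -1.6824 \cdot 10^{-6}$)
$\sqrt{B + C{\left(-491,\left(-188 - 91\right) + 64 \right)}} = \sqrt{- \frac{1}{594399} - 650} = \sqrt{- \frac{386359351}{594399}} = \frac{i \sqrt{229651611875049}}{594399}$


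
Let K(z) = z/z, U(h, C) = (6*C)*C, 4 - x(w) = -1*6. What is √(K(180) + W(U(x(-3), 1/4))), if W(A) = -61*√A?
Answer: √(4 - 61*√6)/2 ≈ 6.0295*I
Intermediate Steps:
x(w) = 10 (x(w) = 4 - (-1)*6 = 4 - 1*(-6) = 4 + 6 = 10)
U(h, C) = 6*C²
K(z) = 1
√(K(180) + W(U(x(-3), 1/4))) = √(1 - 61*√6/4)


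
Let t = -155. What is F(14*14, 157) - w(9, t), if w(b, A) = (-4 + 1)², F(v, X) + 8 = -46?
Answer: -63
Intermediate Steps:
F(v, X) = -54 (F(v, X) = -8 - 46 = -54)
w(b, A) = 9 (w(b, A) = (-3)² = 9)
F(14*14, 157) - w(9, t) = -54 - 1*9 = -54 - 9 = -63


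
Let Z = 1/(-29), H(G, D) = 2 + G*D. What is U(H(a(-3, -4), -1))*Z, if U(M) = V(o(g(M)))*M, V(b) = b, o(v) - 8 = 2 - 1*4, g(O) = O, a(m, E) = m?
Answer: -30/29 ≈ -1.0345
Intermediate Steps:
o(v) = 6 (o(v) = 8 + (2 - 1*4) = 8 + (2 - 4) = 8 - 2 = 6)
H(G, D) = 2 + D*G
U(M) = 6*M
Z = -1/29 ≈ -0.034483
U(H(a(-3, -4), -1))*Z = (6*(2 - 1*(-3)))*(-1/29) = (6*(2 + 3))*(-1/29) = (6*5)*(-1/29) = 30*(-1/29) = -30/29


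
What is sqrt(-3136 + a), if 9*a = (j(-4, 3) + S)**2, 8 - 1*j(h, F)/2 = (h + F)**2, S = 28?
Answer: 14*I*sqrt(15) ≈ 54.222*I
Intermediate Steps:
j(h, F) = 16 - 2*(F + h)**2 (j(h, F) = 16 - 2*(h + F)**2 = 16 - 2*(F + h)**2)
a = 196 (a = ((16 - 2*(3 - 4)**2) + 28)**2/9 = ((16 - 2*(-1)**2) + 28)**2/9 = ((16 - 2*1) + 28)**2/9 = ((16 - 2) + 28)**2/9 = (14 + 28)**2/9 = (1/9)*42**2 = (1/9)*1764 = 196)
sqrt(-3136 + a) = sqrt(-3136 + 196) = sqrt(-2940) = 14*I*sqrt(15)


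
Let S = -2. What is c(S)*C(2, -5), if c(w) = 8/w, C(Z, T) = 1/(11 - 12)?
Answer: 4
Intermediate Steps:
C(Z, T) = -1 (C(Z, T) = 1/(-1) = -1)
c(S)*C(2, -5) = (8/(-2))*(-1) = (8*(-½))*(-1) = -4*(-1) = 4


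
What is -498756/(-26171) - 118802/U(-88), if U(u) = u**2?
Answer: 376599661/101334112 ≈ 3.7164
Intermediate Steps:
-498756/(-26171) - 118802/U(-88) = -498756/(-26171) - 118802/((-88)**2) = -498756*(-1/26171) - 118802/7744 = 498756/26171 - 118802*1/7744 = 498756/26171 - 59401/3872 = 376599661/101334112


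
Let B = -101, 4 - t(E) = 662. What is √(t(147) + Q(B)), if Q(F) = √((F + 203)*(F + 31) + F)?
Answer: √(-658 + I*√7241) ≈ 1.6552 + 25.705*I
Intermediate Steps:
t(E) = -658 (t(E) = 4 - 1*662 = 4 - 662 = -658)
Q(F) = √(F + (31 + F)*(203 + F)) (Q(F) = √((203 + F)*(31 + F) + F) = √((31 + F)*(203 + F) + F) = √(F + (31 + F)*(203 + F)))
√(t(147) + Q(B)) = √(-658 + √(6293 + (-101)² + 235*(-101))) = √(-658 + √(6293 + 10201 - 23735)) = √(-658 + √(-7241)) = √(-658 + I*√7241)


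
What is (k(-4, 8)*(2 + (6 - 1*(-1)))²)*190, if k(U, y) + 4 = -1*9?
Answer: -200070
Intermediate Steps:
k(U, y) = -13 (k(U, y) = -4 - 1*9 = -4 - 9 = -13)
(k(-4, 8)*(2 + (6 - 1*(-1)))²)*190 = -13*(2 + (6 - 1*(-1)))²*190 = -13*(2 + (6 + 1))²*190 = -13*(2 + 7)²*190 = -13*9²*190 = -13*81*190 = -1053*190 = -200070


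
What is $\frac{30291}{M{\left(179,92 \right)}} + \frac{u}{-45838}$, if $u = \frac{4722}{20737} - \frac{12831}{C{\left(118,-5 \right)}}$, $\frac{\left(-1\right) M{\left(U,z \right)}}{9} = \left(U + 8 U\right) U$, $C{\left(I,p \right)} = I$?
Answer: $- \frac{902817623073419}{97033885345363356} \approx -0.0093042$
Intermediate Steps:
$M{\left(U,z \right)} = - 81 U^{2}$ ($M{\left(U,z \right)} = - 9 \left(U + 8 U\right) U = - 9 \cdot 9 U U = - 9 \cdot 9 U^{2} = - 81 U^{2}$)
$u = - \frac{265519251}{2446966}$ ($u = \frac{4722}{20737} - \frac{12831}{118} = - \frac{265519251}{2446966} \approx -108.51$)
$\frac{30291}{M{\left(179,92 \right)}} + \frac{u}{-45838} = \frac{30291}{\left(-81\right) 179^{2}} - \frac{265519251}{2446966 \left(-45838\right)} = \frac{30291}{\left(-81\right) 32041} - - \frac{265519251}{112164027508} = \frac{30291}{-2595321} + \frac{265519251}{112164027508} = 30291 \left(- \frac{1}{2595321}\right) + \frac{265519251}{112164027508} = - \frac{10097}{865107} + \frac{265519251}{112164027508} = - \frac{902817623073419}{97033885345363356}$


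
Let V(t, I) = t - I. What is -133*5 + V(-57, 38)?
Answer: -760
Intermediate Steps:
-133*5 + V(-57, 38) = -133*5 + (-57 - 1*38) = -665 + (-57 - 38) = -665 - 95 = -760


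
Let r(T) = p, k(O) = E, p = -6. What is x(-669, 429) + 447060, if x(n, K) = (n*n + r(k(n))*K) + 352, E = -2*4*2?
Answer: 892399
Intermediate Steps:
E = -16 (E = -8*2 = -16)
k(O) = -16
r(T) = -6
x(n, K) = 352 + n**2 - 6*K (x(n, K) = (n*n - 6*K) + 352 = (n**2 - 6*K) + 352 = 352 + n**2 - 6*K)
x(-669, 429) + 447060 = (352 + (-669)**2 - 6*429) + 447060 = (352 + 447561 - 2574) + 447060 = 445339 + 447060 = 892399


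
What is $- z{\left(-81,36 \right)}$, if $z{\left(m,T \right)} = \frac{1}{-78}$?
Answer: $\frac{1}{78} \approx 0.012821$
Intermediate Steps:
$z{\left(m,T \right)} = - \frac{1}{78}$
$- z{\left(-81,36 \right)} = \left(-1\right) \left(- \frac{1}{78}\right) = \frac{1}{78}$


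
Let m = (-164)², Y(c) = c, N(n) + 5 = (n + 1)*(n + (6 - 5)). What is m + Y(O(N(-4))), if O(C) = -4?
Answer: 26892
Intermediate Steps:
N(n) = -5 + (1 + n)² (N(n) = -5 + (n + 1)*(n + (6 - 5)) = -5 + (1 + n)*(n + 1) = -5 + (1 + n)*(1 + n) = -5 + (1 + n)²)
m = 26896
m + Y(O(N(-4))) = 26896 - 4 = 26892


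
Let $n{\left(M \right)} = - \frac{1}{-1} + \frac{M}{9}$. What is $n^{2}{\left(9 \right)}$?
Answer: $4$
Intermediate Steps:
$n{\left(M \right)} = 1 + \frac{M}{9}$ ($n{\left(M \right)} = \left(-1\right) \left(-1\right) + M \frac{1}{9} = 1 + \frac{M}{9}$)
$n^{2}{\left(9 \right)} = \left(1 + \frac{1}{9} \cdot 9\right)^{2} = \left(1 + 1\right)^{2} = 2^{2} = 4$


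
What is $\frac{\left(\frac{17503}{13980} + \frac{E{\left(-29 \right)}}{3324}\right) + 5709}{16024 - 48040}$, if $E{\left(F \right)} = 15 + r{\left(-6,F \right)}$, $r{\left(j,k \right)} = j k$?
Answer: $- \frac{11914301}{66799935} \approx -0.17836$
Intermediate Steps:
$E{\left(F \right)} = 15 - 6 F$
$\frac{\left(\frac{17503}{13980} + \frac{E{\left(-29 \right)}}{3324}\right) + 5709}{16024 - 48040} = \frac{\left(\frac{17503}{13980} + \frac{15 - -174}{3324}\right) + 5709}{16024 - 48040} = \frac{\left(17503 \cdot \frac{1}{13980} + \left(15 + 174\right) \frac{1}{3324}\right) + 5709}{-32016} = \left(\left(\frac{17503}{13980} + 189 \cdot \frac{1}{3324}\right) + 5709\right) \left(- \frac{1}{32016}\right) = \left(\left(\frac{17503}{13980} + \frac{63}{1108}\right) + 5709\right) \left(- \frac{1}{32016}\right) = \left(\frac{1267129}{968115} + 5709\right) \left(- \frac{1}{32016}\right) = \frac{5528235664}{968115} \left(- \frac{1}{32016}\right) = - \frac{11914301}{66799935}$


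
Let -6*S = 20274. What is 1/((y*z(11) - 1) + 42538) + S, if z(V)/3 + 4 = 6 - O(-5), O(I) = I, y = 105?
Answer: -151183217/44742 ≈ -3379.0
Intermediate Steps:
S = -3379 (S = -⅙*20274 = -3379)
z(V) = 21 (z(V) = -12 + 3*(6 - 1*(-5)) = -12 + 3*(6 + 5) = -12 + 3*11 = -12 + 33 = 21)
1/((y*z(11) - 1) + 42538) + S = 1/((105*21 - 1) + 42538) - 3379 = 1/((2205 - 1) + 42538) - 3379 = 1/(2204 + 42538) - 3379 = 1/44742 - 3379 = -151183217/44742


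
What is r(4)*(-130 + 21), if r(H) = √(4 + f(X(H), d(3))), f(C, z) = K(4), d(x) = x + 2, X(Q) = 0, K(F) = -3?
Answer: -109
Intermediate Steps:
d(x) = 2 + x
f(C, z) = -3
r(H) = 1 (r(H) = √(4 - 3) = √1 = 1)
r(4)*(-130 + 21) = 1*(-130 + 21) = 1*(-109) = -109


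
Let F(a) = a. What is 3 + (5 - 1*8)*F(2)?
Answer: -3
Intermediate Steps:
3 + (5 - 1*8)*F(2) = 3 + (5 - 1*8)*2 = 3 + (5 - 8)*2 = 3 - 3*2 = 3 - 6 = -3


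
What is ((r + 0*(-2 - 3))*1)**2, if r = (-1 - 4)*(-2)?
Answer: 100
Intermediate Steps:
r = 10 (r = -5*(-2) = 10)
((r + 0*(-2 - 3))*1)**2 = ((10 + 0*(-2 - 3))*1)**2 = ((10 + 0*(-5))*1)**2 = ((10 + 0)*1)**2 = (10*1)**2 = 10**2 = 100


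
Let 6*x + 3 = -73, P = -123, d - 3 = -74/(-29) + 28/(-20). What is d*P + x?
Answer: -227648/435 ≈ -523.33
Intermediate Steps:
d = 602/145 (d = 3 + (-74/(-29) + 28/(-20)) = 3 + (-74*(-1/29) + 28*(-1/20)) = 3 + (74/29 - 7/5) = 3 + 167/145 = 602/145 ≈ 4.1517)
x = -38/3 (x = -1/2 + (1/6)*(-73) = -1/2 - 73/6 = -38/3 ≈ -12.667)
d*P + x = (602/145)*(-123) - 38/3 = -74046/145 - 38/3 = -227648/435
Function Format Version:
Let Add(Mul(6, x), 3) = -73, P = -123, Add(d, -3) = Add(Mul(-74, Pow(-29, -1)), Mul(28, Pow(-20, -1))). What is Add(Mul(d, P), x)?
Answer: Rational(-227648, 435) ≈ -523.33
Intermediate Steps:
d = Rational(602, 145) (d = Add(3, Add(Mul(-74, Pow(-29, -1)), Mul(28, Pow(-20, -1)))) = Add(3, Add(Mul(-74, Rational(-1, 29)), Mul(28, Rational(-1, 20)))) = Add(3, Add(Rational(74, 29), Rational(-7, 5))) = Add(3, Rational(167, 145)) = Rational(602, 145) ≈ 4.1517)
x = Rational(-38, 3) (x = Add(Rational(-1, 2), Mul(Rational(1, 6), -73)) = Add(Rational(-1, 2), Rational(-73, 6)) = Rational(-38, 3) ≈ -12.667)
Add(Mul(d, P), x) = Add(Mul(Rational(602, 145), -123), Rational(-38, 3)) = Add(Rational(-74046, 145), Rational(-38, 3)) = Rational(-227648, 435)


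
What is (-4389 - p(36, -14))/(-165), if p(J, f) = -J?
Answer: 1451/55 ≈ 26.382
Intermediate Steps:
(-4389 - p(36, -14))/(-165) = (-4389 - (-1)*36)/(-165) = (-4389 - 1*(-36))*(-1/165) = (-4389 + 36)*(-1/165) = -4353*(-1/165) = 1451/55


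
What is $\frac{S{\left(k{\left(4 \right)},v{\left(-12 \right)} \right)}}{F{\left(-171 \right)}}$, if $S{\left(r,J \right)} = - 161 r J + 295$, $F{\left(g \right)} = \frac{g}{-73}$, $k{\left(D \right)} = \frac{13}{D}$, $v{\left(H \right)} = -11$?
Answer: $\frac{1766819}{684} \approx 2583.1$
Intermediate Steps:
$F{\left(g \right)} = - \frac{g}{73}$ ($F{\left(g \right)} = g \left(- \frac{1}{73}\right) = - \frac{g}{73}$)
$S{\left(r,J \right)} = 295 - 161 J r$ ($S{\left(r,J \right)} = - 161 J r + 295 = 295 - 161 J r$)
$\frac{S{\left(k{\left(4 \right)},v{\left(-12 \right)} \right)}}{F{\left(-171 \right)}} = \frac{295 - - 1771 \cdot \frac{13}{4}}{\left(- \frac{1}{73}\right) \left(-171\right)} = \frac{295 - - 1771 \cdot 13 \cdot \frac{1}{4}}{\frac{171}{73}} = \left(295 - \left(-1771\right) \frac{13}{4}\right) \frac{73}{171} = \left(295 + \frac{23023}{4}\right) \frac{73}{171} = \frac{24203}{4} \cdot \frac{73}{171} = \frac{1766819}{684}$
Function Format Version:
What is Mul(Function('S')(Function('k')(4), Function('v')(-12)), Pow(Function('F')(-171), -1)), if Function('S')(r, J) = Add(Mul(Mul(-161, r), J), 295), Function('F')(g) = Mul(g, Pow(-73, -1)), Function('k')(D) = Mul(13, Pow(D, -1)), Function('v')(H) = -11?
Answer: Rational(1766819, 684) ≈ 2583.1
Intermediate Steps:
Function('F')(g) = Mul(Rational(-1, 73), g) (Function('F')(g) = Mul(g, Rational(-1, 73)) = Mul(Rational(-1, 73), g))
Function('S')(r, J) = Add(295, Mul(-161, J, r)) (Function('S')(r, J) = Add(Mul(-161, J, r), 295) = Add(295, Mul(-161, J, r)))
Mul(Function('S')(Function('k')(4), Function('v')(-12)), Pow(Function('F')(-171), -1)) = Mul(Add(295, Mul(-161, -11, Mul(13, Pow(4, -1)))), Pow(Mul(Rational(-1, 73), -171), -1)) = Mul(Add(295, Mul(-161, -11, Mul(13, Rational(1, 4)))), Pow(Rational(171, 73), -1)) = Mul(Add(295, Mul(-161, -11, Rational(13, 4))), Rational(73, 171)) = Mul(Add(295, Rational(23023, 4)), Rational(73, 171)) = Mul(Rational(24203, 4), Rational(73, 171)) = Rational(1766819, 684)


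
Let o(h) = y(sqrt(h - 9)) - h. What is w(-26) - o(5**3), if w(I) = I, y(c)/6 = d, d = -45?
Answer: 369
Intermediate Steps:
y(c) = -270 (y(c) = 6*(-45) = -270)
o(h) = -270 - h
w(-26) - o(5**3) = -26 - (-270 - 1*5**3) = -26 - (-270 - 1*125) = -26 - (-270 - 125) = -26 - 1*(-395) = -26 + 395 = 369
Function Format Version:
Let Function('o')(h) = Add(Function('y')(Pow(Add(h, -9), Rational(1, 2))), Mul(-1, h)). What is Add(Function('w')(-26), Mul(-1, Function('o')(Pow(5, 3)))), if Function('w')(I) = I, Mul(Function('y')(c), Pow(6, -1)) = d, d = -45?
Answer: 369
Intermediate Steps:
Function('y')(c) = -270 (Function('y')(c) = Mul(6, -45) = -270)
Function('o')(h) = Add(-270, Mul(-1, h))
Add(Function('w')(-26), Mul(-1, Function('o')(Pow(5, 3)))) = Add(-26, Mul(-1, Add(-270, Mul(-1, Pow(5, 3))))) = Add(-26, Mul(-1, Add(-270, Mul(-1, 125)))) = Add(-26, Mul(-1, Add(-270, -125))) = Add(-26, Mul(-1, -395)) = Add(-26, 395) = 369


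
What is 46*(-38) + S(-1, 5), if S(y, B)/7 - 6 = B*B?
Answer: -1531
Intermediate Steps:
S(y, B) = 42 + 7*B² (S(y, B) = 42 + 7*(B*B) = 42 + 7*B²)
46*(-38) + S(-1, 5) = 46*(-38) + (42 + 7*5²) = -1748 + (42 + 7*25) = -1748 + (42 + 175) = -1748 + 217 = -1531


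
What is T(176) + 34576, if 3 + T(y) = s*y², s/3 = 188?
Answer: 17505037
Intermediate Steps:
s = 564 (s = 3*188 = 564)
T(y) = -3 + 564*y²
T(176) + 34576 = (-3 + 564*176²) + 34576 = (-3 + 564*30976) + 34576 = (-3 + 17470464) + 34576 = 17470461 + 34576 = 17505037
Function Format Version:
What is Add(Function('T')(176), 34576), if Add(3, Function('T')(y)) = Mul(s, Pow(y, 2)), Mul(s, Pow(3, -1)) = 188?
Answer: 17505037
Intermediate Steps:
s = 564 (s = Mul(3, 188) = 564)
Function('T')(y) = Add(-3, Mul(564, Pow(y, 2)))
Add(Function('T')(176), 34576) = Add(Add(-3, Mul(564, Pow(176, 2))), 34576) = Add(Add(-3, Mul(564, 30976)), 34576) = Add(Add(-3, 17470464), 34576) = Add(17470461, 34576) = 17505037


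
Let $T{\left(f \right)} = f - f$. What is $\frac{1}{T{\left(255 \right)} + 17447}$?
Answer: $\frac{1}{17447} \approx 5.7316 \cdot 10^{-5}$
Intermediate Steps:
$T{\left(f \right)} = 0$
$\frac{1}{T{\left(255 \right)} + 17447} = \frac{1}{0 + 17447} = \frac{1}{17447}$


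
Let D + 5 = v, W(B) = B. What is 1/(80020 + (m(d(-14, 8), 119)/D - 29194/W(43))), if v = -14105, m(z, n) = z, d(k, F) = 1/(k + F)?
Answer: 3640380/288831643603 ≈ 1.2604e-5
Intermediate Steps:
d(k, F) = 1/(F + k)
D = -14110 (D = -5 - 14105 = -14110)
1/(80020 + (m(d(-14, 8), 119)/D - 29194/W(43))) = 1/(80020 + (1/((8 - 14)*(-14110)) - 29194/43)) = 1/(80020 + (-1/14110/(-6) - 29194*1/43)) = 1/(80020 + (-1/6*(-1/14110) - 29194/43)) = 1/(80020 + (1/84660 - 29194/43)) = 1/(80020 - 2471563997/3640380) = 1/(288831643603/3640380) = 3640380/288831643603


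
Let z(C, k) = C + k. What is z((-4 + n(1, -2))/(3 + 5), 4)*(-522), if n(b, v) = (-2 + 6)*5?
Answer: -3132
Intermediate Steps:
n(b, v) = 20 (n(b, v) = 4*5 = 20)
z((-4 + n(1, -2))/(3 + 5), 4)*(-522) = ((-4 + 20)/(3 + 5) + 4)*(-522) = (16/8 + 4)*(-522) = (16*(⅛) + 4)*(-522) = (2 + 4)*(-522) = 6*(-522) = -3132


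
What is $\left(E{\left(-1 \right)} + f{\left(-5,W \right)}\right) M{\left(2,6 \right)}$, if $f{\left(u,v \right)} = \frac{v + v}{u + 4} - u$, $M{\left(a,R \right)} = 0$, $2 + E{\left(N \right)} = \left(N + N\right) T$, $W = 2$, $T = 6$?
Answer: $0$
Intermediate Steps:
$E{\left(N \right)} = -2 + 12 N$ ($E{\left(N \right)} = -2 + \left(N + N\right) 6 = -2 + 2 N 6 = -2 + 12 N$)
$f{\left(u,v \right)} = - u + \frac{2 v}{4 + u}$ ($f{\left(u,v \right)} = \frac{2 v}{4 + u} - u = - u + \frac{2 v}{4 + u}$)
$\left(E{\left(-1 \right)} + f{\left(-5,W \right)}\right) M{\left(2,6 \right)} = \left(\left(-2 + 12 \left(-1\right)\right) + \frac{- \left(-5\right)^{2} - -20 + 2 \cdot 2}{4 - 5}\right) 0 = \left(\left(-2 - 12\right) + \frac{\left(-1\right) 25 + 20 + 4}{-1}\right) 0 = \left(-14 - \left(-25 + 20 + 4\right)\right) 0 = \left(-14 - -1\right) 0 = \left(-14 + 1\right) 0 = \left(-13\right) 0 = 0$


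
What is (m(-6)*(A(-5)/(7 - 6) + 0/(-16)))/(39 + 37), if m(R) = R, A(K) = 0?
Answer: 0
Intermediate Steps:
(m(-6)*(A(-5)/(7 - 6) + 0/(-16)))/(39 + 37) = (-6*(0/(7 - 6) + 0/(-16)))/(39 + 37) = -6*(0/1 + 0*(-1/16))/76 = -6*(0*1 + 0)*(1/76) = -6*(0 + 0)*(1/76) = -6*0*(1/76) = 0*(1/76) = 0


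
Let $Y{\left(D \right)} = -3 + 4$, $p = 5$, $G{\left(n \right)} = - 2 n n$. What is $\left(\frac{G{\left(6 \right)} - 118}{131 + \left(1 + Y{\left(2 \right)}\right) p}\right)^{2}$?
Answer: $\frac{36100}{19881} \approx 1.8158$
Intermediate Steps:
$G{\left(n \right)} = - 2 n^{2}$
$Y{\left(D \right)} = 1$
$\left(\frac{G{\left(6 \right)} - 118}{131 + \left(1 + Y{\left(2 \right)}\right) p}\right)^{2} = \left(\frac{- 2 \cdot 6^{2} - 118}{131 + \left(1 + 1\right) 5}\right)^{2} = \left(\frac{\left(-2\right) 36 - 118}{131 + 2 \cdot 5}\right)^{2} = \left(\frac{-72 - 118}{131 + 10}\right)^{2} = \left(- \frac{190}{141}\right)^{2} = \frac{36100}{19881}$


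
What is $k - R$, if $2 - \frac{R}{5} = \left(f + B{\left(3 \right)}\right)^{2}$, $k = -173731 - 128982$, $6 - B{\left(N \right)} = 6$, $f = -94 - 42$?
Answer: $-210243$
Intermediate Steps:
$f = -136$
$B{\left(N \right)} = 0$ ($B{\left(N \right)} = 6 - 6 = 0$)
$k = -302713$
$R = -92470$ ($R = 10 - 5 \left(-136 + 0\right)^{2} = 10 - 5 \left(-136\right)^{2} = 10 - 92480 = -92470$)
$k - R = -302713 - -92470 = -302713 + 92470 = -210243$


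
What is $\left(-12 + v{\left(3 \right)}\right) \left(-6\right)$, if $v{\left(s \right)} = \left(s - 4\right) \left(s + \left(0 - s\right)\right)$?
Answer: $72$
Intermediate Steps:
$v{\left(s \right)} = 0$ ($v{\left(s \right)} = \left(-4 + s\right) \left(s - s\right) = \left(-4 + s\right) 0 = 0$)
$\left(-12 + v{\left(3 \right)}\right) \left(-6\right) = \left(-12 + 0\right) \left(-6\right) = \left(-12\right) \left(-6\right) = 72$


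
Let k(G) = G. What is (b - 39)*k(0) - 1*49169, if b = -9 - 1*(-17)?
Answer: -49169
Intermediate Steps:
b = 8 (b = -9 + 17 = 8)
(b - 39)*k(0) - 1*49169 = (8 - 39)*0 - 1*49169 = -31*0 - 49169 = 0 - 49169 = -49169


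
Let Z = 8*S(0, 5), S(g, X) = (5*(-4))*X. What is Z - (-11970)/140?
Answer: -1429/2 ≈ -714.50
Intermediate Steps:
S(g, X) = -20*X
Z = -800 (Z = 8*(-20*5) = 8*(-100) = -800)
Z - (-11970)/140 = -800 - (-11970)/140 = -800 - 266*(-9/28) = -800 + 171/2 = -1429/2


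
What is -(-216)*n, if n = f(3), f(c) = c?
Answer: 648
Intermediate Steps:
n = 3
-(-216)*n = -(-216)*3 = -4*(-162) = 648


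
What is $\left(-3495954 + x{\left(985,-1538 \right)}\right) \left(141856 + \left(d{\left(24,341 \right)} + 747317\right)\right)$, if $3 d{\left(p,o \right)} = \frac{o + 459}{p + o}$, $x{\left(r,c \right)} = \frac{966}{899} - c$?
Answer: $- \frac{611737215345635846}{196881} \approx -3.1071 \cdot 10^{12}$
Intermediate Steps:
$x{\left(r,c \right)} = \frac{966}{899} - c$ ($x{\left(r,c \right)} = 966 \cdot \frac{1}{899} - c = \frac{966}{899} - c$)
$d{\left(p,o \right)} = \frac{459 + o}{3 \left(o + p\right)}$ ($d{\left(p,o \right)} = \frac{\left(o + 459\right) \frac{1}{p + o}}{3} = \frac{\left(459 + o\right) \frac{1}{o + p}}{3} = \frac{\frac{1}{o + p} \left(459 + o\right)}{3} = \frac{459 + o}{3 \left(o + p\right)}$)
$\left(-3495954 + x{\left(985,-1538 \right)}\right) \left(141856 + \left(d{\left(24,341 \right)} + 747317\right)\right) = \left(-3495954 + \left(\frac{966}{899} - -1538\right)\right) \left(141856 + \left(\frac{153 + \frac{1}{3} \cdot 341}{341 + 24} + 747317\right)\right) = \left(-3495954 + \left(\frac{966}{899} + 1538\right)\right) \left(141856 + \left(\frac{153 + \frac{341}{3}}{365} + 747317\right)\right) = \left(-3495954 + \frac{1383628}{899}\right) \left(141856 + \left(\frac{1}{365} \cdot \frac{800}{3} + 747317\right)\right) = - \frac{3141479018 \left(141856 + \left(\frac{160}{219} + 747317\right)\right)}{899} = - \frac{3141479018 \left(141856 + \frac{163662583}{219}\right)}{899} = \left(- \frac{3141479018}{899}\right) \frac{194729047}{219} = - \frac{611737215345635846}{196881}$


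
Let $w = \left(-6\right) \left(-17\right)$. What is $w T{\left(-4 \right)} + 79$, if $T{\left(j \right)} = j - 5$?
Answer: $-839$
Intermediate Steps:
$w = 102$
$T{\left(j \right)} = -5 + j$ ($T{\left(j \right)} = j - 5 = -5 + j$)
$w T{\left(-4 \right)} + 79 = 102 \left(-5 - 4\right) + 79 = 102 \left(-9\right) + 79 = -918 + 79 = -839$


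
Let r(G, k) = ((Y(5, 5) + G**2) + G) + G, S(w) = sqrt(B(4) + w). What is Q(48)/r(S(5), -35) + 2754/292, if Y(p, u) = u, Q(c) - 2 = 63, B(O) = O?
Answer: 3703/292 ≈ 12.682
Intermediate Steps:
Q(c) = 65 (Q(c) = 2 + 63 = 65)
S(w) = sqrt(4 + w)
r(G, k) = 5 + G**2 + 2*G (r(G, k) = ((5 + G**2) + G) + G = (5 + G + G**2) + G = 5 + G**2 + 2*G)
Q(48)/r(S(5), -35) + 2754/292 = 65/(5 + (sqrt(4 + 5))**2 + 2*sqrt(4 + 5)) + 2754/292 = 65/(5 + (sqrt(9))**2 + 2*sqrt(9)) + 2754*(1/292) = 65/(5 + 3**2 + 2*3) + 1377/146 = 65/(5 + 9 + 6) + 1377/146 = 65/20 + 1377/146 = 65*(1/20) + 1377/146 = 13/4 + 1377/146 = 3703/292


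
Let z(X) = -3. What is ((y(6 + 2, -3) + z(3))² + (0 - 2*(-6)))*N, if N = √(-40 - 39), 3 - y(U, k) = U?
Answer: 76*I*√79 ≈ 675.5*I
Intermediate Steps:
y(U, k) = 3 - U
N = I*√79 (N = √(-79) = I*√79 ≈ 8.8882*I)
((y(6 + 2, -3) + z(3))² + (0 - 2*(-6)))*N = (((3 - (6 + 2)) - 3)² + (0 - 2*(-6)))*(I*√79) = (((3 - 1*8) - 3)² + (0 + 12))*(I*√79) = (((3 - 8) - 3)² + 12)*(I*√79) = ((-5 - 3)² + 12)*(I*√79) = ((-8)² + 12)*(I*√79) = (64 + 12)*(I*√79) = 76*(I*√79) = 76*I*√79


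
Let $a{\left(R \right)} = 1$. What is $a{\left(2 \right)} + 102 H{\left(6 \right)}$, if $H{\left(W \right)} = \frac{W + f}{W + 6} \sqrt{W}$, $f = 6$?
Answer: $1 + 102 \sqrt{6} \approx 250.85$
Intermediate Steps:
$H{\left(W \right)} = \sqrt{W}$ ($H{\left(W \right)} = \frac{W + 6}{W + 6} \sqrt{W} = \frac{6 + W}{6 + W} \sqrt{W} = 1 \sqrt{W} = \sqrt{W}$)
$a{\left(2 \right)} + 102 H{\left(6 \right)} = 1 + 102 \sqrt{6}$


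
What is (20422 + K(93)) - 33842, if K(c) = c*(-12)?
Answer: -14536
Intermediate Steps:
K(c) = -12*c
(20422 + K(93)) - 33842 = (20422 - 12*93) - 33842 = (20422 - 1116) - 33842 = 19306 - 33842 = -14536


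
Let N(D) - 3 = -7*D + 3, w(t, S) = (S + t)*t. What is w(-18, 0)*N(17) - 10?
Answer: -36622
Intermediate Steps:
w(t, S) = t*(S + t)
N(D) = 6 - 7*D (N(D) = 3 + (-7*D + 3) = 3 + (3 - 7*D) = 6 - 7*D)
w(-18, 0)*N(17) - 10 = (-18*(0 - 18))*(6 - 7*17) - 10 = (-18*(-18))*(6 - 119) - 10 = 324*(-113) - 10 = -36612 - 10 = -36622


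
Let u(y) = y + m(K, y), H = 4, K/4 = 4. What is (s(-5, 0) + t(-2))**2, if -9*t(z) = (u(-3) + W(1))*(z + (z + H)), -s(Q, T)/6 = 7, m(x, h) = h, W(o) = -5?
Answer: 1764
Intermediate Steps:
K = 16 (K = 4*4 = 16)
s(Q, T) = -42 (s(Q, T) = -6*7 = -42)
u(y) = 2*y (u(y) = y + y = 2*y)
t(z) = 44/9 + 22*z/9 (t(z) = -(2*(-3) - 5)*(z + (z + 4))/9 = -(-6 - 5)*(z + (4 + z))/9 = -(-11)*(4 + 2*z)/9 = -(-44 - 22*z)/9 = 44/9 + 22*z/9)
(s(-5, 0) + t(-2))**2 = (-42 + (44/9 + (22/9)*(-2)))**2 = (-42 + (44/9 - 44/9))**2 = (-42 + 0)**2 = (-42)**2 = 1764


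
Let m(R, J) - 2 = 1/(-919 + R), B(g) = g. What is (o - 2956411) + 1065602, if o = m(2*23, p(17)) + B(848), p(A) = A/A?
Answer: -1649934208/873 ≈ -1.8900e+6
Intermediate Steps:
p(A) = 1
m(R, J) = 2 + 1/(-919 + R)
o = 742049/873 (o = (-1837 + 2*(2*23))/(-919 + 2*23) + 848 = (-1837 + 2*46)/(-919 + 46) + 848 = (-1837 + 92)/(-873) + 848 = -1/873*(-1745) + 848 = 1745/873 + 848 = 742049/873 ≈ 850.00)
(o - 2956411) + 1065602 = (742049/873 - 2956411) + 1065602 = -2580204754/873 + 1065602 = -1649934208/873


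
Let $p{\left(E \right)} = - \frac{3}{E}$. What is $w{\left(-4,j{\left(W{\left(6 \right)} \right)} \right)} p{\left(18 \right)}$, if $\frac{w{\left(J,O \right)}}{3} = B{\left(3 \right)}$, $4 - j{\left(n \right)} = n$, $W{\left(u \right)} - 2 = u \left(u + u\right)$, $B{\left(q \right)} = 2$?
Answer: $-1$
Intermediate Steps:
$W{\left(u \right)} = 2 + 2 u^{2}$ ($W{\left(u \right)} = 2 + u \left(u + u\right) = 2 + u 2 u = 2 + 2 u^{2}$)
$j{\left(n \right)} = 4 - n$
$w{\left(J,O \right)} = 6$ ($w{\left(J,O \right)} = 3 \cdot 2 = 6$)
$w{\left(-4,j{\left(W{\left(6 \right)} \right)} \right)} p{\left(18 \right)} = 6 \left(- \frac{3}{18}\right) = 6 \left(\left(-3\right) \frac{1}{18}\right) = 6 \left(- \frac{1}{6}\right) = -1$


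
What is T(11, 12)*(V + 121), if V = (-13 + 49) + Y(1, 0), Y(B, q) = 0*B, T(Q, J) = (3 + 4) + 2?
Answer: 1413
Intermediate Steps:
T(Q, J) = 9 (T(Q, J) = 7 + 2 = 9)
Y(B, q) = 0
V = 36 (V = (-13 + 49) + 0 = 36 + 0 = 36)
T(11, 12)*(V + 121) = 9*(36 + 121) = 9*157 = 1413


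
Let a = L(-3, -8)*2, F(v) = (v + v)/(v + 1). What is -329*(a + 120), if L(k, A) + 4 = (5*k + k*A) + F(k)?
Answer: -44744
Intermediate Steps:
F(v) = 2*v/(1 + v) (F(v) = (2*v)/(1 + v) = 2*v/(1 + v))
L(k, A) = -4 + 5*k + A*k + 2*k/(1 + k) (L(k, A) = -4 + ((5*k + k*A) + 2*k/(1 + k)) = -4 + ((5*k + A*k) + 2*k/(1 + k)) = -4 + (5*k + A*k + 2*k/(1 + k)) = -4 + 5*k + A*k + 2*k/(1 + k))
a = 16 (a = ((2*(-3) + (1 - 3)*(-4 + 5*(-3) - 8*(-3)))/(1 - 3))*2 = ((-6 - 2*(-4 - 15 + 24))/(-2))*2 = -(-6 - 2*5)/2*2 = -(-6 - 10)/2*2 = -½*(-16)*2 = 8*2 = 16)
-329*(a + 120) = -329*(16 + 120) = -329*136 = -44744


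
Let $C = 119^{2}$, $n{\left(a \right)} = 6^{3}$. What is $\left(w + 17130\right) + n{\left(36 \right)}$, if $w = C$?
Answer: $31507$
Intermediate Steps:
$n{\left(a \right)} = 216$
$C = 14161$
$w = 14161$
$\left(w + 17130\right) + n{\left(36 \right)} = \left(14161 + 17130\right) + 216 = 31291 + 216 = 31507$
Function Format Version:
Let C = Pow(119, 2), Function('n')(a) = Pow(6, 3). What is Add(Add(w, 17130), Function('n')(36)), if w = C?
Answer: 31507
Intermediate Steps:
Function('n')(a) = 216
C = 14161
w = 14161
Add(Add(w, 17130), Function('n')(36)) = Add(Add(14161, 17130), 216) = Add(31291, 216) = 31507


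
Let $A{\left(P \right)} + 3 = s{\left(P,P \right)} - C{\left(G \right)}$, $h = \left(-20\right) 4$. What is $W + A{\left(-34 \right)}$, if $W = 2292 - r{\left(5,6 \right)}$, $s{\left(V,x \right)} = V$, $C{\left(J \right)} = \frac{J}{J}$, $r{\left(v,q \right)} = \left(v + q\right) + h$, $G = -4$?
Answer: $2323$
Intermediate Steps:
$h = -80$
$r{\left(v,q \right)} = -80 + q + v$ ($r{\left(v,q \right)} = \left(v + q\right) - 80 = \left(q + v\right) - 80 = -80 + q + v$)
$C{\left(J \right)} = 1$
$W = 2361$ ($W = 2292 - \left(-80 + 6 + 5\right) = 2292 - -69 = 2292 + 69 = 2361$)
$A{\left(P \right)} = -4 + P$ ($A{\left(P \right)} = -3 + \left(P - 1\right) = -3 + \left(-1 + P\right) = -4 + P$)
$W + A{\left(-34 \right)} = 2361 - 38 = 2323$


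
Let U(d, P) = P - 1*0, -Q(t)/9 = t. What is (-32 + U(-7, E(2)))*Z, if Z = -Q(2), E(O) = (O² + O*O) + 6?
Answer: -324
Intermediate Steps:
Q(t) = -9*t
E(O) = 6 + 2*O² (E(O) = (O² + O²) + 6 = 2*O² + 6 = 6 + 2*O²)
U(d, P) = P (U(d, P) = P + 0 = P)
Z = 18 (Z = -(-9)*2 = -1*(-18) = 18)
(-32 + U(-7, E(2)))*Z = (-32 + (6 + 2*2²))*18 = (-32 + (6 + 2*4))*18 = (-32 + (6 + 8))*18 = (-32 + 14)*18 = -18*18 = -324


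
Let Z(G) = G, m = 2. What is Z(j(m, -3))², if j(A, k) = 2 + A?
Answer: 16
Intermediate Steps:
Z(j(m, -3))² = (2 + 2)² = 4² = 16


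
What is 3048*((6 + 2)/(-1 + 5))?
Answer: 6096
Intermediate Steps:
3048*((6 + 2)/(-1 + 5)) = 3048*(8/4) = 3048*(8*(¼)) = 3048*2 = 6096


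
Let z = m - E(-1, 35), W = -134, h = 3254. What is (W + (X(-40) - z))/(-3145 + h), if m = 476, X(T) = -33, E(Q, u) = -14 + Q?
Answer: -658/109 ≈ -6.0367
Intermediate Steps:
z = 491 (z = 476 - (-14 - 1) = 476 - 1*(-15) = 476 + 15 = 491)
(W + (X(-40) - z))/(-3145 + h) = (-134 + (-33 - 1*491))/(-3145 + 3254) = (-134 + (-33 - 491))/109 = (-134 - 524)*(1/109) = -658*1/109 = -658/109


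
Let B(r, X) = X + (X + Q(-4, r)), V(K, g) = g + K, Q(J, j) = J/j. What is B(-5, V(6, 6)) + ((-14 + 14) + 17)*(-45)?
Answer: -3701/5 ≈ -740.20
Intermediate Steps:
V(K, g) = K + g
B(r, X) = -4/r + 2*X (B(r, X) = X + (X - 4/r) = -4/r + 2*X)
B(-5, V(6, 6)) + ((-14 + 14) + 17)*(-45) = (-4/(-5) + 2*(6 + 6)) + ((-14 + 14) + 17)*(-45) = (-4*(-1/5) + 2*12) + (0 + 17)*(-45) = (4/5 + 24) + 17*(-45) = 124/5 - 765 = -3701/5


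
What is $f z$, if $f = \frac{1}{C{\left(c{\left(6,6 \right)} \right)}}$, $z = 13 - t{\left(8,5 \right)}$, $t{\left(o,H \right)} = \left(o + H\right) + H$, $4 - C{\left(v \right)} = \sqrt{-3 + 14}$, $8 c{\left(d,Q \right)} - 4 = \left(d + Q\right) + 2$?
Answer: $-4 - \sqrt{11} \approx -7.3166$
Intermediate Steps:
$c{\left(d,Q \right)} = \frac{3}{4} + \frac{Q}{8} + \frac{d}{8}$ ($c{\left(d,Q \right)} = \frac{1}{2} + \frac{\left(d + Q\right) + 2}{8} = \frac{1}{2} + \frac{\left(Q + d\right) + 2}{8} = \frac{1}{2} + \frac{2 + Q + d}{8} = \frac{1}{2} + \left(\frac{1}{4} + \frac{Q}{8} + \frac{d}{8}\right) = \frac{3}{4} + \frac{Q}{8} + \frac{d}{8}$)
$C{\left(v \right)} = 4 - \sqrt{11}$ ($C{\left(v \right)} = 4 - \sqrt{-3 + 14} = 4 - \sqrt{11}$)
$t{\left(o,H \right)} = o + 2 H$ ($t{\left(o,H \right)} = \left(H + o\right) + H = o + 2 H$)
$z = -5$ ($z = 13 - \left(8 + 2 \cdot 5\right) = 13 - \left(8 + 10\right) = 13 - 18 = -5$)
$f = \frac{1}{4 - \sqrt{11}} \approx 1.4633$
$f z = \left(\frac{4}{5} + \frac{\sqrt{11}}{5}\right) \left(-5\right) = -4 - \sqrt{11}$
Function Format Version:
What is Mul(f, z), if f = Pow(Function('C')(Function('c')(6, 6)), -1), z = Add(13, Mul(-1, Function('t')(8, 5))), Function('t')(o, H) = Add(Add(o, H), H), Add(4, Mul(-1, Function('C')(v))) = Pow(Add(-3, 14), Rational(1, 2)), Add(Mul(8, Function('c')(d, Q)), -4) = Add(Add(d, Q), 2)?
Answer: Add(-4, Mul(-1, Pow(11, Rational(1, 2)))) ≈ -7.3166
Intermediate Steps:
Function('c')(d, Q) = Add(Rational(3, 4), Mul(Rational(1, 8), Q), Mul(Rational(1, 8), d)) (Function('c')(d, Q) = Add(Rational(1, 2), Mul(Rational(1, 8), Add(Add(d, Q), 2))) = Add(Rational(1, 2), Mul(Rational(1, 8), Add(Add(Q, d), 2))) = Add(Rational(1, 2), Mul(Rational(1, 8), Add(2, Q, d))) = Add(Rational(1, 2), Add(Rational(1, 4), Mul(Rational(1, 8), Q), Mul(Rational(1, 8), d))) = Add(Rational(3, 4), Mul(Rational(1, 8), Q), Mul(Rational(1, 8), d)))
Function('C')(v) = Add(4, Mul(-1, Pow(11, Rational(1, 2)))) (Function('C')(v) = Add(4, Mul(-1, Pow(Add(-3, 14), Rational(1, 2)))) = Add(4, Mul(-1, Pow(11, Rational(1, 2)))))
Function('t')(o, H) = Add(o, Mul(2, H)) (Function('t')(o, H) = Add(Add(H, o), H) = Add(o, Mul(2, H)))
z = -5 (z = Add(13, Mul(-1, Add(8, Mul(2, 5)))) = Add(13, Mul(-1, Add(8, 10))) = Add(13, Mul(-1, 18)) = Add(13, -18) = -5)
f = Pow(Add(4, Mul(-1, Pow(11, Rational(1, 2)))), -1) ≈ 1.4633
Mul(f, z) = Mul(Add(Rational(4, 5), Mul(Rational(1, 5), Pow(11, Rational(1, 2)))), -5) = Add(-4, Mul(-1, Pow(11, Rational(1, 2))))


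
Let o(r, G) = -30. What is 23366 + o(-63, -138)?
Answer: 23336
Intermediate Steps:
23366 + o(-63, -138) = 23366 - 30 = 23336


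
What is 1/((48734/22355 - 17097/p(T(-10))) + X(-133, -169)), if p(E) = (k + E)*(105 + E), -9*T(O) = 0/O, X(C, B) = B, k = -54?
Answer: -8450190/1384180429 ≈ -0.0061048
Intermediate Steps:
T(O) = 0 (T(O) = -0/O = -⅑*0 = 0)
p(E) = (-54 + E)*(105 + E)
1/((48734/22355 - 17097/p(T(-10))) + X(-133, -169)) = 1/((48734/22355 - 17097/(-5670 + 0² + 51*0)) - 169) = 1/((48734*(1/22355) - 17097/(-5670 + 0 + 0)) - 169) = 1/((48734/22355 - 17097/(-5670)) - 169) = 1/((48734/22355 - 17097*(-1/5670)) - 169) = 1/((48734/22355 + 5699/1890) - 169) = 1/(43901681/8450190 - 169) = 1/(-1384180429/8450190) = -8450190/1384180429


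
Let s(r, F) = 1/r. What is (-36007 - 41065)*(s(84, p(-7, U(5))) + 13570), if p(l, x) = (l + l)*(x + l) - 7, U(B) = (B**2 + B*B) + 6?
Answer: -21963227108/21 ≈ -1.0459e+9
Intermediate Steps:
U(B) = 6 + 2*B**2 (U(B) = (B**2 + B**2) + 6 = 2*B**2 + 6 = 6 + 2*B**2)
p(l, x) = -7 + 2*l*(l + x) (p(l, x) = (2*l)*(l + x) - 7 = 2*l*(l + x) - 7 = -7 + 2*l*(l + x))
(-36007 - 41065)*(s(84, p(-7, U(5))) + 13570) = (-36007 - 41065)*(1/84 + 13570) = -77072*(1/84 + 13570) = -77072*1139881/84 = -21963227108/21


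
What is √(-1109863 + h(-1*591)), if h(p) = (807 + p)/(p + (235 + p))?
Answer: I*√995335331719/947 ≈ 1053.5*I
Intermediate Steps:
h(p) = (807 + p)/(235 + 2*p)
√(-1109863 + h(-1*591)) = √(-1109863 + (807 - 1*591)/(235 + 2*(-1*591))) = √(-1109863 + (807 - 591)/(235 + 2*(-591))) = √(-1109863 + 216/(235 - 1182)) = √(-1109863 + 216/(-947)) = √(-1109863 - 1/947*216) = √(-1109863 - 216/947) = √(-1051040477/947) = I*√995335331719/947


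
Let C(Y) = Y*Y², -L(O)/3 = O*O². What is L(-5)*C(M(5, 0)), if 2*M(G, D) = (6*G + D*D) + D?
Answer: 1265625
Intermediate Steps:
M(G, D) = D/2 + D²/2 + 3*G (M(G, D) = ((6*G + D*D) + D)/2 = ((6*G + D²) + D)/2 = ((D² + 6*G) + D)/2 = (D + D² + 6*G)/2 = D/2 + D²/2 + 3*G)
L(O) = -3*O³ (L(O) = -3*O*O² = -3*O³)
C(Y) = Y³
L(-5)*C(M(5, 0)) = (-3*(-5)³)*((½)*0 + (½)*0² + 3*5)³ = (-3*(-125))*(0 + (½)*0 + 15)³ = 375*(0 + 0 + 15)³ = 375*15³ = 375*3375 = 1265625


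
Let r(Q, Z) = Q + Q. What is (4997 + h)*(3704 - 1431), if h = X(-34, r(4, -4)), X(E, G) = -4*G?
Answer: 11285445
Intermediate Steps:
r(Q, Z) = 2*Q
h = -32 (h = -8*4 = -4*8 = -32)
(4997 + h)*(3704 - 1431) = (4997 - 32)*(3704 - 1431) = 4965*2273 = 11285445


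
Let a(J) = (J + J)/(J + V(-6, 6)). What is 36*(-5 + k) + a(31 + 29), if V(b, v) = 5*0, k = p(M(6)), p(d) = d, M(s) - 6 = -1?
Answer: 2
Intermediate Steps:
M(s) = 5 (M(s) = 6 - 1 = 5)
k = 5
V(b, v) = 0
a(J) = 2 (a(J) = (J + J)/(J + 0) = (2*J)/J = 2)
36*(-5 + k) + a(31 + 29) = 36*(-5 + 5) + 2 = 36*0 + 2 = 0 + 2 = 2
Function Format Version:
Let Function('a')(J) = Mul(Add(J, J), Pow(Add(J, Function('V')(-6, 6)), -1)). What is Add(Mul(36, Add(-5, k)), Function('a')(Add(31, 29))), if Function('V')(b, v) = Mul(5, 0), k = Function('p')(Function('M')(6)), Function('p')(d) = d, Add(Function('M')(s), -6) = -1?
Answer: 2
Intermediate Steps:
Function('M')(s) = 5 (Function('M')(s) = Add(6, -1) = 5)
k = 5
Function('V')(b, v) = 0
Function('a')(J) = 2 (Function('a')(J) = Mul(Add(J, J), Pow(Add(J, 0), -1)) = Mul(Mul(2, J), Pow(J, -1)) = 2)
Add(Mul(36, Add(-5, k)), Function('a')(Add(31, 29))) = Add(Mul(36, Add(-5, 5)), 2) = Add(Mul(36, 0), 2) = Add(0, 2) = 2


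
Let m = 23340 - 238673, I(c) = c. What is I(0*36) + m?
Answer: -215333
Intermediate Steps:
m = -215333
I(0*36) + m = 0*36 - 215333 = 0 - 215333 = -215333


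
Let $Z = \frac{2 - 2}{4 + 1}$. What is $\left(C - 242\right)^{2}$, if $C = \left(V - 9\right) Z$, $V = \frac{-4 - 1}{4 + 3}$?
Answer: $58564$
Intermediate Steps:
$V = - \frac{5}{7} \approx -0.71429$
$Z = 0$ ($Z = \frac{0}{5} = 0 \cdot \frac{1}{5} = 0$)
$C = 0$ ($C = \left(- \frac{5}{7} - 9\right) 0 = \left(- \frac{68}{7}\right) 0 = 0$)
$\left(C - 242\right)^{2} = \left(0 - 242\right)^{2} = \left(-242\right)^{2} = 58564$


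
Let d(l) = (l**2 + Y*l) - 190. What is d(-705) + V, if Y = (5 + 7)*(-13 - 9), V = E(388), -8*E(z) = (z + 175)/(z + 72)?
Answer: 2513273837/3680 ≈ 6.8296e+5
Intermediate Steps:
E(z) = -(175 + z)/(8*(72 + z)) (E(z) = -(z + 175)/(8*(z + 72)) = -(175 + z)/(8*(72 + z)))
V = -563/3680 (V = (-175 - 1*388)/(8*(72 + 388)) = (1/8)*(-175 - 388)/460 = (1/8)*(1/460)*(-563) = -563/3680 ≈ -0.15299)
Y = -264 (Y = 12*(-22) = -264)
d(l) = -190 + l**2 - 264*l (d(l) = (l**2 - 264*l) - 190 = -190 + l**2 - 264*l)
d(-705) + V = (-190 + (-705)**2 - 264*(-705)) - 563/3680 = (-190 + 497025 + 186120) - 563/3680 = 682955 - 563/3680 = 2513273837/3680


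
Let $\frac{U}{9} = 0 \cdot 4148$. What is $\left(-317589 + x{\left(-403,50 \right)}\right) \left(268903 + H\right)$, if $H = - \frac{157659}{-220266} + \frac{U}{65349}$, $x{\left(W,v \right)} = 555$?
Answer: $- \frac{347741360526447}{4079} \approx -8.5252 \cdot 10^{10}$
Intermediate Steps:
$U = 0$ ($U = 9 \cdot 0 \cdot 4148 = 9 \cdot 0 = 0$)
$H = \frac{52553}{73422}$ ($H = - \frac{157659}{-220266} + \frac{0}{65349} = \left(-157659\right) \left(- \frac{1}{220266}\right) + 0 \cdot \frac{1}{65349} = \frac{52553}{73422} + 0 = \frac{52553}{73422} \approx 0.71577$)
$\left(-317589 + x{\left(-403,50 \right)}\right) \left(268903 + H\right) = \left(-317589 + 555\right) \left(268903 + \frac{52553}{73422}\right) = \left(-317034\right) \frac{19743448619}{73422} = - \frac{347741360526447}{4079}$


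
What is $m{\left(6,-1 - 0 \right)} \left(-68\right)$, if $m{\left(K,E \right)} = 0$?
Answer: $0$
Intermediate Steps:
$m{\left(6,-1 - 0 \right)} \left(-68\right) = 0 \left(-68\right) = 0$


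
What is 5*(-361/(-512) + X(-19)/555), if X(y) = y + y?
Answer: 180899/56832 ≈ 3.1830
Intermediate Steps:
X(y) = 2*y
5*(-361/(-512) + X(-19)/555) = 5*(-361/(-512) + (2*(-19))/555) = 5*(-361*(-1/512) - 38*1/555) = 5*(361/512 - 38/555) = 5*(180899/284160) = 180899/56832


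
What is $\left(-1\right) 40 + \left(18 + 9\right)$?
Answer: $-13$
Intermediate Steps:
$\left(-1\right) 40 + \left(18 + 9\right) = -40 + 27 = -13$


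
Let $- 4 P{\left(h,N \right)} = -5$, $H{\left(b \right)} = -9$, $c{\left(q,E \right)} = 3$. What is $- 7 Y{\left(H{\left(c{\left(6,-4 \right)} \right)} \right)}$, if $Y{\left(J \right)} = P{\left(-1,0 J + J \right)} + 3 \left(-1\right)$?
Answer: $\frac{49}{4} \approx 12.25$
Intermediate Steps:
$P{\left(h,N \right)} = \frac{5}{4}$ ($P{\left(h,N \right)} = \left(- \frac{1}{4}\right) \left(-5\right) = \frac{5}{4}$)
$Y{\left(J \right)} = - \frac{7}{4}$ ($Y{\left(J \right)} = \frac{5}{4} + 3 \left(-1\right) = \frac{5}{4} - 3 = - \frac{7}{4}$)
$- 7 Y{\left(H{\left(c{\left(6,-4 \right)} \right)} \right)} = \left(-7\right) \left(- \frac{7}{4}\right) = \frac{49}{4}$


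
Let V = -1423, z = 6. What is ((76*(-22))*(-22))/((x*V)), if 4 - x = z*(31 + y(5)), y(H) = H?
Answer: 9196/75419 ≈ 0.12193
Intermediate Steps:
x = -212 (x = 4 - 6*(31 + 5) = 4 - 6*36 = 4 - 1*216 = 4 - 216 = -212)
((76*(-22))*(-22))/((x*V)) = ((76*(-22))*(-22))/((-212*(-1423))) = -1672*(-22)/301676 = 36784*(1/301676) = 9196/75419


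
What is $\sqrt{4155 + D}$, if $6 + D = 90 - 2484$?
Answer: $3 \sqrt{195} \approx 41.893$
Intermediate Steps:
$D = -2400$ ($D = -6 + \left(90 - 2484\right) = -6 - 2394 = -2400$)
$\sqrt{4155 + D} = \sqrt{4155 - 2400} = \sqrt{1755} = 3 \sqrt{195}$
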